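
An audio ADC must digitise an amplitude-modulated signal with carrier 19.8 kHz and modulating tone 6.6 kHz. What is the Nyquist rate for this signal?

AM sidebands sit at fc ± fm = 13.2 kHz and 26.4 kHz.
Highest-frequency component: 26.4 kHz.
Nyquist rate = 2 × 26.4 kHz = 52.8 kHz.

52.8 kHz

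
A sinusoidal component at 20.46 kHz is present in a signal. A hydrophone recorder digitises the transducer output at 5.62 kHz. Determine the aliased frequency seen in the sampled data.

20.46 kHz mod fs = 3.6 kHz.
3.6 kHz > fs/2 = 2.81 kHz, folds to fs − 3.6 kHz = 2.02 kHz.

2.02 kHz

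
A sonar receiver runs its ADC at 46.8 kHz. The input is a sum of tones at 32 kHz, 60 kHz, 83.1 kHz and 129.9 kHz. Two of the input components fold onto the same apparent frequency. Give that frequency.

10.5 kHz

fs/2 = 23.4 kHz.
32 kHz > fs/2 = 23.4 kHz, folds to fs − 32 kHz = 14.8 kHz.
60 kHz mod fs = 13.2 kHz.
13.2 kHz ≤ fs/2 = 23.4 kHz, appears at 13.2 kHz.
83.1 kHz mod fs = 36.3 kHz.
36.3 kHz > fs/2 = 23.4 kHz, folds to fs − 36.3 kHz = 10.5 kHz.
129.9 kHz mod fs = 36.3 kHz.
36.3 kHz > fs/2 = 23.4 kHz, folds to fs − 36.3 kHz = 10.5 kHz.
83.1 kHz and 129.9 kHz both map to 10.5 kHz.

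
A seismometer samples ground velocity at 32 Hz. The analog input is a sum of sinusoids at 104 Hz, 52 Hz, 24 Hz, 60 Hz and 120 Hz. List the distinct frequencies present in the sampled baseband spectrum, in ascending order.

fs/2 = 16 Hz.
104 Hz mod fs = 8 Hz.
8 Hz ≤ fs/2 = 16 Hz, appears at 8 Hz.
52 Hz mod fs = 20 Hz.
20 Hz > fs/2 = 16 Hz, folds to fs − 20 Hz = 12 Hz.
24 Hz > fs/2 = 16 Hz, folds to fs − 24 Hz = 8 Hz.
60 Hz mod fs = 28 Hz.
28 Hz > fs/2 = 16 Hz, folds to fs − 28 Hz = 4 Hz.
120 Hz mod fs = 24 Hz.
24 Hz > fs/2 = 16 Hz, folds to fs − 24 Hz = 8 Hz.
Distinct values: {4 Hz, 8 Hz, 12 Hz}.

4 Hz, 8 Hz, 12 Hz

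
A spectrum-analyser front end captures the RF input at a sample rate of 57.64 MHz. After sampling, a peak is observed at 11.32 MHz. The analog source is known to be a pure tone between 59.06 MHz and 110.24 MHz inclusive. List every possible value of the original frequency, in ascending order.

Frequencies that alias to 11.32 MHz are k·fs ± 11.32 MHz for integer k ≥ 0.
k=0: 11.32 MHz.
k=1: 46.32 MHz, 68.96 MHz.
k=2: 103.96 MHz, 126.6 MHz.
k=3: 161.6 MHz, 184.24 MHz.
Within [59.06 MHz, 110.24 MHz]: 68.96 MHz, 103.96 MHz.

68.96 MHz, 103.96 MHz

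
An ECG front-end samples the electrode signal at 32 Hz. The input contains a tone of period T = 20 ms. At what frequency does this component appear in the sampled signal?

14 Hz

T = 20 ms → f = 1/T = 50 Hz.
50 Hz mod fs = 18 Hz.
18 Hz > fs/2 = 16 Hz, folds to fs − 18 Hz = 14 Hz.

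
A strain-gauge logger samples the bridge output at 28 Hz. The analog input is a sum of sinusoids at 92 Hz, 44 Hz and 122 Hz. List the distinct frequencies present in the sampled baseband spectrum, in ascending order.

fs/2 = 14 Hz.
92 Hz mod fs = 8 Hz.
8 Hz ≤ fs/2 = 14 Hz, appears at 8 Hz.
44 Hz mod fs = 16 Hz.
16 Hz > fs/2 = 14 Hz, folds to fs − 16 Hz = 12 Hz.
122 Hz mod fs = 10 Hz.
10 Hz ≤ fs/2 = 14 Hz, appears at 10 Hz.
Distinct values: {8 Hz, 10 Hz, 12 Hz}.

8 Hz, 10 Hz, 12 Hz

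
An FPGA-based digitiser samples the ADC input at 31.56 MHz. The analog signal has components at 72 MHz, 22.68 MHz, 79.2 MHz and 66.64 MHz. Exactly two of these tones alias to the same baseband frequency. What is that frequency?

fs/2 = 15.78 MHz.
72 MHz mod fs = 8.88 MHz.
8.88 MHz ≤ fs/2 = 15.78 MHz, appears at 8.88 MHz.
22.68 MHz > fs/2 = 15.78 MHz, folds to fs − 22.68 MHz = 8.88 MHz.
79.2 MHz mod fs = 16.08 MHz.
16.08 MHz > fs/2 = 15.78 MHz, folds to fs − 16.08 MHz = 15.48 MHz.
66.64 MHz mod fs = 3.52 MHz.
3.52 MHz ≤ fs/2 = 15.78 MHz, appears at 3.52 MHz.
22.68 MHz and 72 MHz both map to 8.88 MHz.

8.88 MHz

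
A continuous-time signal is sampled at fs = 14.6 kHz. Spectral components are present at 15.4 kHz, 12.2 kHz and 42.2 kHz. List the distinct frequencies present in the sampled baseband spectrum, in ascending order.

fs/2 = 7.3 kHz.
15.4 kHz mod fs = 0.8 kHz.
0.8 kHz ≤ fs/2 = 7.3 kHz, appears at 0.8 kHz.
12.2 kHz > fs/2 = 7.3 kHz, folds to fs − 12.2 kHz = 2.4 kHz.
42.2 kHz mod fs = 13 kHz.
13 kHz > fs/2 = 7.3 kHz, folds to fs − 13 kHz = 1.6 kHz.
Distinct values: {0.8 kHz, 1.6 kHz, 2.4 kHz}.

0.8 kHz, 1.6 kHz, 2.4 kHz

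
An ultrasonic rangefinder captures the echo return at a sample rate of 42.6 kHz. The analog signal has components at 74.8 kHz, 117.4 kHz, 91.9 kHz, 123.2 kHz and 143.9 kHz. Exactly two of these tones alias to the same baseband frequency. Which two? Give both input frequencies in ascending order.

fs/2 = 21.3 kHz.
74.8 kHz mod fs = 32.2 kHz.
32.2 kHz > fs/2 = 21.3 kHz, folds to fs − 32.2 kHz = 10.4 kHz.
117.4 kHz mod fs = 32.2 kHz.
32.2 kHz > fs/2 = 21.3 kHz, folds to fs − 32.2 kHz = 10.4 kHz.
91.9 kHz mod fs = 6.7 kHz.
6.7 kHz ≤ fs/2 = 21.3 kHz, appears at 6.7 kHz.
123.2 kHz mod fs = 38 kHz.
38 kHz > fs/2 = 21.3 kHz, folds to fs − 38 kHz = 4.6 kHz.
143.9 kHz mod fs = 16.1 kHz.
16.1 kHz ≤ fs/2 = 21.3 kHz, appears at 16.1 kHz.
74.8 kHz and 117.4 kHz both map to 10.4 kHz.

74.8 kHz, 117.4 kHz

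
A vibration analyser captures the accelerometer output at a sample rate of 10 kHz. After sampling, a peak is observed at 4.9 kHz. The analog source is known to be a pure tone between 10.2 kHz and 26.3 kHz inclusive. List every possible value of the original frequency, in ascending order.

14.9 kHz, 15.1 kHz, 24.9 kHz, 25.1 kHz

Frequencies that alias to 4.9 kHz are k·fs ± 4.9 kHz for integer k ≥ 0.
k=0: 4.9 kHz.
k=1: 5.1 kHz, 14.9 kHz.
k=2: 15.1 kHz, 24.9 kHz.
k=3: 25.1 kHz, 34.9 kHz.
k=4: 35.1 kHz, 44.9 kHz.
Within [10.2 kHz, 26.3 kHz]: 14.9 kHz, 15.1 kHz, 24.9 kHz, 25.1 kHz.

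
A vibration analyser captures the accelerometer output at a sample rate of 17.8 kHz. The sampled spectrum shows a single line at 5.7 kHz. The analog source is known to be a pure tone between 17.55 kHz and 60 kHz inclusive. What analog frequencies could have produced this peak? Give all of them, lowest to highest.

23.5 kHz, 29.9 kHz, 41.3 kHz, 47.7 kHz, 59.1 kHz

Frequencies that alias to 5.7 kHz are k·fs ± 5.7 kHz for integer k ≥ 0.
k=0: 5.7 kHz.
k=1: 12.1 kHz, 23.5 kHz.
k=2: 29.9 kHz, 41.3 kHz.
k=3: 47.7 kHz, 59.1 kHz.
k=4: 65.5 kHz, 76.9 kHz.
Within [17.55 kHz, 60 kHz]: 23.5 kHz, 29.9 kHz, 41.3 kHz, 47.7 kHz, 59.1 kHz.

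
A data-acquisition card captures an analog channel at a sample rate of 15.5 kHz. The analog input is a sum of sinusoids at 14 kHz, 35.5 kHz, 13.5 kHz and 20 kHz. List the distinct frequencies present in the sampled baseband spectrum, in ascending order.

fs/2 = 7.75 kHz.
14 kHz > fs/2 = 7.75 kHz, folds to fs − 14 kHz = 1.5 kHz.
35.5 kHz mod fs = 4.5 kHz.
4.5 kHz ≤ fs/2 = 7.75 kHz, appears at 4.5 kHz.
13.5 kHz > fs/2 = 7.75 kHz, folds to fs − 13.5 kHz = 2 kHz.
20 kHz mod fs = 4.5 kHz.
4.5 kHz ≤ fs/2 = 7.75 kHz, appears at 4.5 kHz.
Distinct values: {1.5 kHz, 2 kHz, 4.5 kHz}.

1.5 kHz, 2 kHz, 4.5 kHz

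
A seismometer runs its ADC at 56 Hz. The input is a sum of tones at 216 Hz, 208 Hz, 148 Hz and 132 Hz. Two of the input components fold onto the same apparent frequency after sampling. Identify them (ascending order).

132 Hz, 148 Hz

fs/2 = 28 Hz.
216 Hz mod fs = 48 Hz.
48 Hz > fs/2 = 28 Hz, folds to fs − 48 Hz = 8 Hz.
208 Hz mod fs = 40 Hz.
40 Hz > fs/2 = 28 Hz, folds to fs − 40 Hz = 16 Hz.
148 Hz mod fs = 36 Hz.
36 Hz > fs/2 = 28 Hz, folds to fs − 36 Hz = 20 Hz.
132 Hz mod fs = 20 Hz.
20 Hz ≤ fs/2 = 28 Hz, appears at 20 Hz.
132 Hz and 148 Hz both map to 20 Hz.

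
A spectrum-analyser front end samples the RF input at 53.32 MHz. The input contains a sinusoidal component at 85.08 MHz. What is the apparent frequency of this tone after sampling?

85.08 MHz mod fs = 31.76 MHz.
31.76 MHz > fs/2 = 26.66 MHz, folds to fs − 31.76 MHz = 21.56 MHz.

21.56 MHz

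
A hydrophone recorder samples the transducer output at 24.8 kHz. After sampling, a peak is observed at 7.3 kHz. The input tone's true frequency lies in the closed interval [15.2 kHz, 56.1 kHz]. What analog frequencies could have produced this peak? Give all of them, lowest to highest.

17.5 kHz, 32.1 kHz, 42.3 kHz

Frequencies that alias to 7.3 kHz are k·fs ± 7.3 kHz for integer k ≥ 0.
k=0: 7.3 kHz.
k=1: 17.5 kHz, 32.1 kHz.
k=2: 42.3 kHz, 56.9 kHz.
k=3: 67.1 kHz, 81.7 kHz.
Within [15.2 kHz, 56.1 kHz]: 17.5 kHz, 32.1 kHz, 42.3 kHz.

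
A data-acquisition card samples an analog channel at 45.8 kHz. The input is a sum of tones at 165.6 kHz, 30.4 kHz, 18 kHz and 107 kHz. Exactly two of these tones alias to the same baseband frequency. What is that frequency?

fs/2 = 22.9 kHz.
165.6 kHz mod fs = 28.2 kHz.
28.2 kHz > fs/2 = 22.9 kHz, folds to fs − 28.2 kHz = 17.6 kHz.
30.4 kHz > fs/2 = 22.9 kHz, folds to fs − 30.4 kHz = 15.4 kHz.
18 kHz ≤ fs/2 = 22.9 kHz, passes unchanged.
107 kHz mod fs = 15.4 kHz.
15.4 kHz ≤ fs/2 = 22.9 kHz, appears at 15.4 kHz.
30.4 kHz and 107 kHz both map to 15.4 kHz.

15.4 kHz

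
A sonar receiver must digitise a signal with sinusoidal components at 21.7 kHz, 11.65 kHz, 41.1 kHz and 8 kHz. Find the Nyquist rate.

Highest-frequency component: 41.1 kHz.
Nyquist rate = 2 × 41.1 kHz = 82.2 kHz.

82.2 kHz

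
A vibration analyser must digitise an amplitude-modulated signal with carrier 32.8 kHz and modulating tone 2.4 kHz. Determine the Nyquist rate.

70.4 kHz

AM sidebands sit at fc ± fm = 30.4 kHz and 35.2 kHz.
Highest-frequency component: 35.2 kHz.
Nyquist rate = 2 × 35.2 kHz = 70.4 kHz.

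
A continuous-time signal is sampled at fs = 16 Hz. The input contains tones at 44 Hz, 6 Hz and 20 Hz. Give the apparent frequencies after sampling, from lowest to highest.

fs/2 = 8 Hz.
44 Hz mod fs = 12 Hz.
12 Hz > fs/2 = 8 Hz, folds to fs − 12 Hz = 4 Hz.
6 Hz ≤ fs/2 = 8 Hz, passes unchanged.
20 Hz mod fs = 4 Hz.
4 Hz ≤ fs/2 = 8 Hz, appears at 4 Hz.
Distinct values: {4 Hz, 6 Hz}.

4 Hz, 6 Hz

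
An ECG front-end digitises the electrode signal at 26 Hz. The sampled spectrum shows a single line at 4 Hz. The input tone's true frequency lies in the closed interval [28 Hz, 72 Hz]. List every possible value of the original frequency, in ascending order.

30 Hz, 48 Hz, 56 Hz

Frequencies that alias to 4 Hz are k·fs ± 4 Hz for integer k ≥ 0.
k=0: 4 Hz.
k=1: 22 Hz, 30 Hz.
k=2: 48 Hz, 56 Hz.
k=3: 74 Hz, 82 Hz.
Within [28 Hz, 72 Hz]: 30 Hz, 48 Hz, 56 Hz.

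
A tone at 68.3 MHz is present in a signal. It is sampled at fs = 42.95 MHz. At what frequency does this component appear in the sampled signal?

17.6 MHz

68.3 MHz mod fs = 25.35 MHz.
25.35 MHz > fs/2 = 21.475 MHz, folds to fs − 25.35 MHz = 17.6 MHz.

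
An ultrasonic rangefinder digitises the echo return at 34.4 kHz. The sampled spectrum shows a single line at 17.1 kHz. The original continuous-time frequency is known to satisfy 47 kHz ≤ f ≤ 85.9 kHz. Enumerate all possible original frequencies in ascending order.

Frequencies that alias to 17.1 kHz are k·fs ± 17.1 kHz for integer k ≥ 0.
k=0: 17.1 kHz.
k=1: 17.3 kHz, 51.5 kHz.
k=2: 51.7 kHz, 85.9 kHz.
k=3: 86.1 kHz, 120.3 kHz.
Within [47 kHz, 85.9 kHz]: 51.5 kHz, 51.7 kHz, 85.9 kHz.

51.5 kHz, 51.7 kHz, 85.9 kHz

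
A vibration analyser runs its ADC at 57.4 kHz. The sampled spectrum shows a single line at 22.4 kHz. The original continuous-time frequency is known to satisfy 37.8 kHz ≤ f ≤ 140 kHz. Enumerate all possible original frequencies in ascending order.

Frequencies that alias to 22.4 kHz are k·fs ± 22.4 kHz for integer k ≥ 0.
k=0: 22.4 kHz.
k=1: 35 kHz, 79.8 kHz.
k=2: 92.4 kHz, 137.2 kHz.
k=3: 149.8 kHz, 194.6 kHz.
Within [37.8 kHz, 140 kHz]: 79.8 kHz, 92.4 kHz, 137.2 kHz.

79.8 kHz, 92.4 kHz, 137.2 kHz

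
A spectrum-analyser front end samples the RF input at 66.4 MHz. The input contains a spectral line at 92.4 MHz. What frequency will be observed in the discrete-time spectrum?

26 MHz

92.4 MHz mod fs = 26 MHz.
26 MHz ≤ fs/2 = 33.2 MHz, appears at 26 MHz.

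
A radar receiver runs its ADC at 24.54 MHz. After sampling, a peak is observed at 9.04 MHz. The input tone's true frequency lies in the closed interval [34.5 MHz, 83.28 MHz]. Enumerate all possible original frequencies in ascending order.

Frequencies that alias to 9.04 MHz are k·fs ± 9.04 MHz for integer k ≥ 0.
k=0: 9.04 MHz.
k=1: 15.5 MHz, 33.58 MHz.
k=2: 40.04 MHz, 58.12 MHz.
k=3: 64.58 MHz, 82.66 MHz.
k=4: 89.12 MHz, 107.2 MHz.
Within [34.5 MHz, 83.28 MHz]: 40.04 MHz, 58.12 MHz, 64.58 MHz, 82.66 MHz.

40.04 MHz, 58.12 MHz, 64.58 MHz, 82.66 MHz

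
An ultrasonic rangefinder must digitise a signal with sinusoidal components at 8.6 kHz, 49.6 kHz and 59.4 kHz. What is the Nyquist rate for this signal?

118.8 kHz

Highest-frequency component: 59.4 kHz.
Nyquist rate = 2 × 59.4 kHz = 118.8 kHz.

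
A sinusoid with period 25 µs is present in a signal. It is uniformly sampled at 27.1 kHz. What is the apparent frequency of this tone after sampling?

12.9 kHz

T = 25 µs → f = 1/T = 40 kHz.
40 kHz mod fs = 12.9 kHz.
12.9 kHz ≤ fs/2 = 13.55 kHz, appears at 12.9 kHz.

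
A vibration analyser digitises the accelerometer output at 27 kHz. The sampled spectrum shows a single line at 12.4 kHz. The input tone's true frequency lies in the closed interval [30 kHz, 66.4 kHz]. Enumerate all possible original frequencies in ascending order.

Frequencies that alias to 12.4 kHz are k·fs ± 12.4 kHz for integer k ≥ 0.
k=0: 12.4 kHz.
k=1: 14.6 kHz, 39.4 kHz.
k=2: 41.6 kHz, 66.4 kHz.
k=3: 68.6 kHz, 93.4 kHz.
Within [30 kHz, 66.4 kHz]: 39.4 kHz, 41.6 kHz, 66.4 kHz.

39.4 kHz, 41.6 kHz, 66.4 kHz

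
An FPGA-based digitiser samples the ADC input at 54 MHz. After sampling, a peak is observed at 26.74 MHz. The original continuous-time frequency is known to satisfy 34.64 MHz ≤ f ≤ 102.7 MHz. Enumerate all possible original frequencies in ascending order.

Frequencies that alias to 26.74 MHz are k·fs ± 26.74 MHz for integer k ≥ 0.
k=0: 26.74 MHz.
k=1: 27.26 MHz, 80.74 MHz.
k=2: 81.26 MHz, 134.74 MHz.
k=3: 135.26 MHz, 188.74 MHz.
Within [34.64 MHz, 102.7 MHz]: 80.74 MHz, 81.26 MHz.

80.74 MHz, 81.26 MHz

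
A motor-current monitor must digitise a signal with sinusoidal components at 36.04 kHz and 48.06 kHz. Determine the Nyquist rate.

96.12 kHz

Highest-frequency component: 48.06 kHz.
Nyquist rate = 2 × 48.06 kHz = 96.12 kHz.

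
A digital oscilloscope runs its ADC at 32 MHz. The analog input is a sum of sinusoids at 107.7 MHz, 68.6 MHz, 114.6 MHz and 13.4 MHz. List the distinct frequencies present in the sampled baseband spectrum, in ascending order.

fs/2 = 16 MHz.
107.7 MHz mod fs = 11.7 MHz.
11.7 MHz ≤ fs/2 = 16 MHz, appears at 11.7 MHz.
68.6 MHz mod fs = 4.6 MHz.
4.6 MHz ≤ fs/2 = 16 MHz, appears at 4.6 MHz.
114.6 MHz mod fs = 18.6 MHz.
18.6 MHz > fs/2 = 16 MHz, folds to fs − 18.6 MHz = 13.4 MHz.
13.4 MHz ≤ fs/2 = 16 MHz, passes unchanged.
Distinct values: {4.6 MHz, 11.7 MHz, 13.4 MHz}.

4.6 MHz, 11.7 MHz, 13.4 MHz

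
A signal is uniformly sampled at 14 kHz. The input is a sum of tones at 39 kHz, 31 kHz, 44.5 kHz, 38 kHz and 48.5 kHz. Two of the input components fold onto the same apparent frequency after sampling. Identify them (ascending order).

31 kHz, 39 kHz

fs/2 = 7 kHz.
39 kHz mod fs = 11 kHz.
11 kHz > fs/2 = 7 kHz, folds to fs − 11 kHz = 3 kHz.
31 kHz mod fs = 3 kHz.
3 kHz ≤ fs/2 = 7 kHz, appears at 3 kHz.
44.5 kHz mod fs = 2.5 kHz.
2.5 kHz ≤ fs/2 = 7 kHz, appears at 2.5 kHz.
38 kHz mod fs = 10 kHz.
10 kHz > fs/2 = 7 kHz, folds to fs − 10 kHz = 4 kHz.
48.5 kHz mod fs = 6.5 kHz.
6.5 kHz ≤ fs/2 = 7 kHz, appears at 6.5 kHz.
31 kHz and 39 kHz both map to 3 kHz.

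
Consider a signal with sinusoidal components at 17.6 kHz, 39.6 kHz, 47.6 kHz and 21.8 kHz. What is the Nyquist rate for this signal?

95.2 kHz

Highest-frequency component: 47.6 kHz.
Nyquist rate = 2 × 47.6 kHz = 95.2 kHz.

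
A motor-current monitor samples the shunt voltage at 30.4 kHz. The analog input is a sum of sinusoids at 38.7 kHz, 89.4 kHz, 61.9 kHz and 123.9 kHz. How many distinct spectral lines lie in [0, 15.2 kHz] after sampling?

4

fs/2 = 15.2 kHz.
38.7 kHz mod fs = 8.3 kHz.
8.3 kHz ≤ fs/2 = 15.2 kHz, appears at 8.3 kHz.
89.4 kHz mod fs = 28.6 kHz.
28.6 kHz > fs/2 = 15.2 kHz, folds to fs − 28.6 kHz = 1.8 kHz.
61.9 kHz mod fs = 1.1 kHz.
1.1 kHz ≤ fs/2 = 15.2 kHz, appears at 1.1 kHz.
123.9 kHz mod fs = 2.3 kHz.
2.3 kHz ≤ fs/2 = 15.2 kHz, appears at 2.3 kHz.
Distinct values: {1.1 kHz, 1.8 kHz, 2.3 kHz, 8.3 kHz} → 4.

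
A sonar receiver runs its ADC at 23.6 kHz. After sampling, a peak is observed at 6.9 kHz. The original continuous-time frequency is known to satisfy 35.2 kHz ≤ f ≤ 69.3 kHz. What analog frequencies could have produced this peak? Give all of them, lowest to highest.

40.3 kHz, 54.1 kHz, 63.9 kHz

Frequencies that alias to 6.9 kHz are k·fs ± 6.9 kHz for integer k ≥ 0.
k=0: 6.9 kHz.
k=1: 16.7 kHz, 30.5 kHz.
k=2: 40.3 kHz, 54.1 kHz.
k=3: 63.9 kHz, 77.7 kHz.
k=4: 87.5 kHz, 101.3 kHz.
Within [35.2 kHz, 69.3 kHz]: 40.3 kHz, 54.1 kHz, 63.9 kHz.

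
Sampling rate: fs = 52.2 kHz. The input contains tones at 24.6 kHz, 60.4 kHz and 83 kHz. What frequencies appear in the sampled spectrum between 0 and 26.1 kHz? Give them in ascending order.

8.2 kHz, 21.4 kHz, 24.6 kHz

fs/2 = 26.1 kHz.
24.6 kHz ≤ fs/2 = 26.1 kHz, passes unchanged.
60.4 kHz mod fs = 8.2 kHz.
8.2 kHz ≤ fs/2 = 26.1 kHz, appears at 8.2 kHz.
83 kHz mod fs = 30.8 kHz.
30.8 kHz > fs/2 = 26.1 kHz, folds to fs − 30.8 kHz = 21.4 kHz.
Distinct values: {8.2 kHz, 21.4 kHz, 24.6 kHz}.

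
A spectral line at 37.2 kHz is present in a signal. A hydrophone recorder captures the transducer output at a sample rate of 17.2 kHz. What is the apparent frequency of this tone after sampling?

37.2 kHz mod fs = 2.8 kHz.
2.8 kHz ≤ fs/2 = 8.6 kHz, appears at 2.8 kHz.

2.8 kHz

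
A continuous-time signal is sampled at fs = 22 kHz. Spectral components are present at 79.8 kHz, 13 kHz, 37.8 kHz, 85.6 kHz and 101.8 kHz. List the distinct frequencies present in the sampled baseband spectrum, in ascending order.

2.4 kHz, 6.2 kHz, 8.2 kHz, 9 kHz

fs/2 = 11 kHz.
79.8 kHz mod fs = 13.8 kHz.
13.8 kHz > fs/2 = 11 kHz, folds to fs − 13.8 kHz = 8.2 kHz.
13 kHz > fs/2 = 11 kHz, folds to fs − 13 kHz = 9 kHz.
37.8 kHz mod fs = 15.8 kHz.
15.8 kHz > fs/2 = 11 kHz, folds to fs − 15.8 kHz = 6.2 kHz.
85.6 kHz mod fs = 19.6 kHz.
19.6 kHz > fs/2 = 11 kHz, folds to fs − 19.6 kHz = 2.4 kHz.
101.8 kHz mod fs = 13.8 kHz.
13.8 kHz > fs/2 = 11 kHz, folds to fs − 13.8 kHz = 8.2 kHz.
Distinct values: {2.4 kHz, 6.2 kHz, 8.2 kHz, 9 kHz}.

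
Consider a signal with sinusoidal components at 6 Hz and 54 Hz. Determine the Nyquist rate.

Highest-frequency component: 54 Hz.
Nyquist rate = 2 × 54 Hz = 108 Hz.

108 Hz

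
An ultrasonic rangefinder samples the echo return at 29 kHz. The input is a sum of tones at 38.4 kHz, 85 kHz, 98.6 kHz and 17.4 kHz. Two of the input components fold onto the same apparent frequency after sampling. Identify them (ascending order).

17.4 kHz, 98.6 kHz

fs/2 = 14.5 kHz.
38.4 kHz mod fs = 9.4 kHz.
9.4 kHz ≤ fs/2 = 14.5 kHz, appears at 9.4 kHz.
85 kHz mod fs = 27 kHz.
27 kHz > fs/2 = 14.5 kHz, folds to fs − 27 kHz = 2 kHz.
98.6 kHz mod fs = 11.6 kHz.
11.6 kHz ≤ fs/2 = 14.5 kHz, appears at 11.6 kHz.
17.4 kHz > fs/2 = 14.5 kHz, folds to fs − 17.4 kHz = 11.6 kHz.
17.4 kHz and 98.6 kHz both map to 11.6 kHz.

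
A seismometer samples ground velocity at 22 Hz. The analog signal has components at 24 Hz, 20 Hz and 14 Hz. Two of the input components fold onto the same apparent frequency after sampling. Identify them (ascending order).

20 Hz, 24 Hz

fs/2 = 11 Hz.
24 Hz mod fs = 2 Hz.
2 Hz ≤ fs/2 = 11 Hz, appears at 2 Hz.
20 Hz > fs/2 = 11 Hz, folds to fs − 20 Hz = 2 Hz.
14 Hz > fs/2 = 11 Hz, folds to fs − 14 Hz = 8 Hz.
20 Hz and 24 Hz both map to 2 Hz.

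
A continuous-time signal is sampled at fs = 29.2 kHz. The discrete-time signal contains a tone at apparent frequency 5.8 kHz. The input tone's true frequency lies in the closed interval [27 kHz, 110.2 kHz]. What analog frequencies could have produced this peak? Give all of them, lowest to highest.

Frequencies that alias to 5.8 kHz are k·fs ± 5.8 kHz for integer k ≥ 0.
k=0: 5.8 kHz.
k=1: 23.4 kHz, 35 kHz.
k=2: 52.6 kHz, 64.2 kHz.
k=3: 81.8 kHz, 93.4 kHz.
k=4: 111 kHz, 122.6 kHz.
Within [27 kHz, 110.2 kHz]: 35 kHz, 52.6 kHz, 64.2 kHz, 81.8 kHz, 93.4 kHz.

35 kHz, 52.6 kHz, 64.2 kHz, 81.8 kHz, 93.4 kHz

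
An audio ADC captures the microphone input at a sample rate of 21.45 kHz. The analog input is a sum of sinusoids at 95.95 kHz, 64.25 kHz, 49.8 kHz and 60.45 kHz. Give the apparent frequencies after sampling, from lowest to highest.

0.1 kHz, 3.9 kHz, 6.9 kHz, 10.15 kHz

fs/2 = 10.725 kHz.
95.95 kHz mod fs = 10.15 kHz.
10.15 kHz ≤ fs/2 = 10.725 kHz, appears at 10.15 kHz.
64.25 kHz mod fs = 21.35 kHz.
21.35 kHz > fs/2 = 10.725 kHz, folds to fs − 21.35 kHz = 0.1 kHz.
49.8 kHz mod fs = 6.9 kHz.
6.9 kHz ≤ fs/2 = 10.725 kHz, appears at 6.9 kHz.
60.45 kHz mod fs = 17.55 kHz.
17.55 kHz > fs/2 = 10.725 kHz, folds to fs − 17.55 kHz = 3.9 kHz.
Distinct values: {0.1 kHz, 3.9 kHz, 6.9 kHz, 10.15 kHz}.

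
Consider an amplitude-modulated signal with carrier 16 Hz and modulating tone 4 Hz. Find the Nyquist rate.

40 Hz

AM sidebands sit at fc ± fm = 12 Hz and 20 Hz.
Highest-frequency component: 20 Hz.
Nyquist rate = 2 × 20 Hz = 40 Hz.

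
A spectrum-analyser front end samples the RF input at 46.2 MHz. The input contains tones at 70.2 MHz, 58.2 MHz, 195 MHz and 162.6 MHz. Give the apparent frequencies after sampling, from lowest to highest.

fs/2 = 23.1 MHz.
70.2 MHz mod fs = 24 MHz.
24 MHz > fs/2 = 23.1 MHz, folds to fs − 24 MHz = 22.2 MHz.
58.2 MHz mod fs = 12 MHz.
12 MHz ≤ fs/2 = 23.1 MHz, appears at 12 MHz.
195 MHz mod fs = 10.2 MHz.
10.2 MHz ≤ fs/2 = 23.1 MHz, appears at 10.2 MHz.
162.6 MHz mod fs = 24 MHz.
24 MHz > fs/2 = 23.1 MHz, folds to fs − 24 MHz = 22.2 MHz.
Distinct values: {10.2 MHz, 12 MHz, 22.2 MHz}.

10.2 MHz, 12 MHz, 22.2 MHz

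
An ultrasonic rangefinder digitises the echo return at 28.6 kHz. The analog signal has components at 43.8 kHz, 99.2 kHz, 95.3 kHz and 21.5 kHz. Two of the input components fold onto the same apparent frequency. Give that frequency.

13.4 kHz

fs/2 = 14.3 kHz.
43.8 kHz mod fs = 15.2 kHz.
15.2 kHz > fs/2 = 14.3 kHz, folds to fs − 15.2 kHz = 13.4 kHz.
99.2 kHz mod fs = 13.4 kHz.
13.4 kHz ≤ fs/2 = 14.3 kHz, appears at 13.4 kHz.
95.3 kHz mod fs = 9.5 kHz.
9.5 kHz ≤ fs/2 = 14.3 kHz, appears at 9.5 kHz.
21.5 kHz > fs/2 = 14.3 kHz, folds to fs − 21.5 kHz = 7.1 kHz.
43.8 kHz and 99.2 kHz both map to 13.4 kHz.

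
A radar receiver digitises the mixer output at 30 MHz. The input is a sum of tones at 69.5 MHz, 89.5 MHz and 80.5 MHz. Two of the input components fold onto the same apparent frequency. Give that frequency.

fs/2 = 15 MHz.
69.5 MHz mod fs = 9.5 MHz.
9.5 MHz ≤ fs/2 = 15 MHz, appears at 9.5 MHz.
89.5 MHz mod fs = 29.5 MHz.
29.5 MHz > fs/2 = 15 MHz, folds to fs − 29.5 MHz = 0.5 MHz.
80.5 MHz mod fs = 20.5 MHz.
20.5 MHz > fs/2 = 15 MHz, folds to fs − 20.5 MHz = 9.5 MHz.
69.5 MHz and 80.5 MHz both map to 9.5 MHz.

9.5 MHz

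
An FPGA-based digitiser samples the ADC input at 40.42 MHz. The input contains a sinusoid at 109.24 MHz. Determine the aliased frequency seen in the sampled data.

12.02 MHz

109.24 MHz mod fs = 28.4 MHz.
28.4 MHz > fs/2 = 20.21 MHz, folds to fs − 28.4 MHz = 12.02 MHz.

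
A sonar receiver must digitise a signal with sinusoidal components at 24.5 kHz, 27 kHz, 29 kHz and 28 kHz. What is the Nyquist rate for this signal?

Highest-frequency component: 29 kHz.
Nyquist rate = 2 × 29 kHz = 58 kHz.

58 kHz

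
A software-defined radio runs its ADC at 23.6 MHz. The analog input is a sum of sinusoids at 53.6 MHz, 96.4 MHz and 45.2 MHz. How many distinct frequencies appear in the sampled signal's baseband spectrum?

2

fs/2 = 11.8 MHz.
53.6 MHz mod fs = 6.4 MHz.
6.4 MHz ≤ fs/2 = 11.8 MHz, appears at 6.4 MHz.
96.4 MHz mod fs = 2 MHz.
2 MHz ≤ fs/2 = 11.8 MHz, appears at 2 MHz.
45.2 MHz mod fs = 21.6 MHz.
21.6 MHz > fs/2 = 11.8 MHz, folds to fs − 21.6 MHz = 2 MHz.
Distinct values: {2 MHz, 6.4 MHz} → 2.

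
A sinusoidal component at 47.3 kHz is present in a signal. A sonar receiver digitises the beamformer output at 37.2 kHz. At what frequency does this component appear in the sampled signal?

47.3 kHz mod fs = 10.1 kHz.
10.1 kHz ≤ fs/2 = 18.6 kHz, appears at 10.1 kHz.

10.1 kHz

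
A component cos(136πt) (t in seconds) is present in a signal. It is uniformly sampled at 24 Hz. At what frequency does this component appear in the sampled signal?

ω = 136π rad/s → f = ω/(2π) = 68 Hz.
68 Hz mod fs = 20 Hz.
20 Hz > fs/2 = 12 Hz, folds to fs − 20 Hz = 4 Hz.

4 Hz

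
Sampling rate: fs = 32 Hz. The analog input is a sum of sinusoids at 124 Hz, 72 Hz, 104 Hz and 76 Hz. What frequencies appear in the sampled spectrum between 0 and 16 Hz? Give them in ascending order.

4 Hz, 8 Hz, 12 Hz

fs/2 = 16 Hz.
124 Hz mod fs = 28 Hz.
28 Hz > fs/2 = 16 Hz, folds to fs − 28 Hz = 4 Hz.
72 Hz mod fs = 8 Hz.
8 Hz ≤ fs/2 = 16 Hz, appears at 8 Hz.
104 Hz mod fs = 8 Hz.
8 Hz ≤ fs/2 = 16 Hz, appears at 8 Hz.
76 Hz mod fs = 12 Hz.
12 Hz ≤ fs/2 = 16 Hz, appears at 12 Hz.
Distinct values: {4 Hz, 8 Hz, 12 Hz}.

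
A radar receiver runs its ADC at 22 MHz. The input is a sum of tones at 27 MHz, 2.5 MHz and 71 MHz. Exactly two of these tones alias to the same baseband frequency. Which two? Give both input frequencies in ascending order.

fs/2 = 11 MHz.
27 MHz mod fs = 5 MHz.
5 MHz ≤ fs/2 = 11 MHz, appears at 5 MHz.
2.5 MHz ≤ fs/2 = 11 MHz, passes unchanged.
71 MHz mod fs = 5 MHz.
5 MHz ≤ fs/2 = 11 MHz, appears at 5 MHz.
27 MHz and 71 MHz both map to 5 MHz.

27 MHz, 71 MHz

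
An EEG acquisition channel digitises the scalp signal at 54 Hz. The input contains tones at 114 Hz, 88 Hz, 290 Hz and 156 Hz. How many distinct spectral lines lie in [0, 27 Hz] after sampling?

2

fs/2 = 27 Hz.
114 Hz mod fs = 6 Hz.
6 Hz ≤ fs/2 = 27 Hz, appears at 6 Hz.
88 Hz mod fs = 34 Hz.
34 Hz > fs/2 = 27 Hz, folds to fs − 34 Hz = 20 Hz.
290 Hz mod fs = 20 Hz.
20 Hz ≤ fs/2 = 27 Hz, appears at 20 Hz.
156 Hz mod fs = 48 Hz.
48 Hz > fs/2 = 27 Hz, folds to fs − 48 Hz = 6 Hz.
Distinct values: {6 Hz, 20 Hz} → 2.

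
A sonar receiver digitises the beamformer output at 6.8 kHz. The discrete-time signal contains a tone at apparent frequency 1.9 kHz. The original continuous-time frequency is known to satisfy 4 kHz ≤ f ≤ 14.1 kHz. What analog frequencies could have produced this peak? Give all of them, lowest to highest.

Frequencies that alias to 1.9 kHz are k·fs ± 1.9 kHz for integer k ≥ 0.
k=0: 1.9 kHz.
k=1: 4.9 kHz, 8.7 kHz.
k=2: 11.7 kHz, 15.5 kHz.
k=3: 18.5 kHz, 22.3 kHz.
Within [4 kHz, 14.1 kHz]: 4.9 kHz, 8.7 kHz, 11.7 kHz.

4.9 kHz, 8.7 kHz, 11.7 kHz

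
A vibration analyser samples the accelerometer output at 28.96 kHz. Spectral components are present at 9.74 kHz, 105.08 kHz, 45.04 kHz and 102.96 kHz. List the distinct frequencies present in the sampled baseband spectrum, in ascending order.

9.74 kHz, 10.76 kHz, 12.88 kHz

fs/2 = 14.48 kHz.
9.74 kHz ≤ fs/2 = 14.48 kHz, passes unchanged.
105.08 kHz mod fs = 18.2 kHz.
18.2 kHz > fs/2 = 14.48 kHz, folds to fs − 18.2 kHz = 10.76 kHz.
45.04 kHz mod fs = 16.08 kHz.
16.08 kHz > fs/2 = 14.48 kHz, folds to fs − 16.08 kHz = 12.88 kHz.
102.96 kHz mod fs = 16.08 kHz.
16.08 kHz > fs/2 = 14.48 kHz, folds to fs − 16.08 kHz = 12.88 kHz.
Distinct values: {9.74 kHz, 10.76 kHz, 12.88 kHz}.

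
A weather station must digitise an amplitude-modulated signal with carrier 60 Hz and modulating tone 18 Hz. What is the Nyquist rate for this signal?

AM sidebands sit at fc ± fm = 42 Hz and 78 Hz.
Highest-frequency component: 78 Hz.
Nyquist rate = 2 × 78 Hz = 156 Hz.

156 Hz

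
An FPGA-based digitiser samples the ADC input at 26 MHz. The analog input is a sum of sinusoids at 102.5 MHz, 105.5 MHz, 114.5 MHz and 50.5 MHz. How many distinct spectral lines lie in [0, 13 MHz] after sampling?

fs/2 = 13 MHz.
102.5 MHz mod fs = 24.5 MHz.
24.5 MHz > fs/2 = 13 MHz, folds to fs − 24.5 MHz = 1.5 MHz.
105.5 MHz mod fs = 1.5 MHz.
1.5 MHz ≤ fs/2 = 13 MHz, appears at 1.5 MHz.
114.5 MHz mod fs = 10.5 MHz.
10.5 MHz ≤ fs/2 = 13 MHz, appears at 10.5 MHz.
50.5 MHz mod fs = 24.5 MHz.
24.5 MHz > fs/2 = 13 MHz, folds to fs − 24.5 MHz = 1.5 MHz.
Distinct values: {1.5 MHz, 10.5 MHz} → 2.

2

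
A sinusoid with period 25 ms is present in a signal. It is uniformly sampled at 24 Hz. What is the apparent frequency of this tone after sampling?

8 Hz

T = 25 ms → f = 1/T = 40 Hz.
40 Hz mod fs = 16 Hz.
16 Hz > fs/2 = 12 Hz, folds to fs − 16 Hz = 8 Hz.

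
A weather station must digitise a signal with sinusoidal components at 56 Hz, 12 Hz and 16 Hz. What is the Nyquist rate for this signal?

Highest-frequency component: 56 Hz.
Nyquist rate = 2 × 56 Hz = 112 Hz.

112 Hz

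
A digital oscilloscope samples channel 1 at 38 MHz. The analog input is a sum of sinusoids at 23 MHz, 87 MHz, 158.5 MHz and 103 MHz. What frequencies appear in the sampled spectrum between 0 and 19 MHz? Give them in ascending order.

6.5 MHz, 11 MHz, 15 MHz

fs/2 = 19 MHz.
23 MHz > fs/2 = 19 MHz, folds to fs − 23 MHz = 15 MHz.
87 MHz mod fs = 11 MHz.
11 MHz ≤ fs/2 = 19 MHz, appears at 11 MHz.
158.5 MHz mod fs = 6.5 MHz.
6.5 MHz ≤ fs/2 = 19 MHz, appears at 6.5 MHz.
103 MHz mod fs = 27 MHz.
27 MHz > fs/2 = 19 MHz, folds to fs − 27 MHz = 11 MHz.
Distinct values: {6.5 MHz, 11 MHz, 15 MHz}.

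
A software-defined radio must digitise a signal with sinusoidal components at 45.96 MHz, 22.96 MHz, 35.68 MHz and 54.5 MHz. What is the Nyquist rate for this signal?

Highest-frequency component: 54.5 MHz.
Nyquist rate = 2 × 54.5 MHz = 109 MHz.

109 MHz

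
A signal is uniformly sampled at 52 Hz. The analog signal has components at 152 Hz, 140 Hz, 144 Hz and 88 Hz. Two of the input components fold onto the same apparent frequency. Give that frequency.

fs/2 = 26 Hz.
152 Hz mod fs = 48 Hz.
48 Hz > fs/2 = 26 Hz, folds to fs − 48 Hz = 4 Hz.
140 Hz mod fs = 36 Hz.
36 Hz > fs/2 = 26 Hz, folds to fs − 36 Hz = 16 Hz.
144 Hz mod fs = 40 Hz.
40 Hz > fs/2 = 26 Hz, folds to fs − 40 Hz = 12 Hz.
88 Hz mod fs = 36 Hz.
36 Hz > fs/2 = 26 Hz, folds to fs − 36 Hz = 16 Hz.
88 Hz and 140 Hz both map to 16 Hz.

16 Hz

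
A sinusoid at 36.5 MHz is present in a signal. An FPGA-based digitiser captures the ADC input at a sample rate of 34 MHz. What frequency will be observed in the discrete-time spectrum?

2.5 MHz

36.5 MHz mod fs = 2.5 MHz.
2.5 MHz ≤ fs/2 = 17 MHz, appears at 2.5 MHz.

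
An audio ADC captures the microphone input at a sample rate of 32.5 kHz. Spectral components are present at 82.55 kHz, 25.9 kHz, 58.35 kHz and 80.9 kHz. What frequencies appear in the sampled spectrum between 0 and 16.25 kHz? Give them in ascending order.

6.6 kHz, 6.65 kHz, 14.95 kHz, 15.9 kHz

fs/2 = 16.25 kHz.
82.55 kHz mod fs = 17.55 kHz.
17.55 kHz > fs/2 = 16.25 kHz, folds to fs − 17.55 kHz = 14.95 kHz.
25.9 kHz > fs/2 = 16.25 kHz, folds to fs − 25.9 kHz = 6.6 kHz.
58.35 kHz mod fs = 25.85 kHz.
25.85 kHz > fs/2 = 16.25 kHz, folds to fs − 25.85 kHz = 6.65 kHz.
80.9 kHz mod fs = 15.9 kHz.
15.9 kHz ≤ fs/2 = 16.25 kHz, appears at 15.9 kHz.
Distinct values: {6.6 kHz, 6.65 kHz, 14.95 kHz, 15.9 kHz}.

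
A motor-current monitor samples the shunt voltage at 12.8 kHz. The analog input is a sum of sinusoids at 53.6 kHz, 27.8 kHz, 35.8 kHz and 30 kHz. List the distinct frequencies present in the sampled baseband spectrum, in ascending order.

fs/2 = 6.4 kHz.
53.6 kHz mod fs = 2.4 kHz.
2.4 kHz ≤ fs/2 = 6.4 kHz, appears at 2.4 kHz.
27.8 kHz mod fs = 2.2 kHz.
2.2 kHz ≤ fs/2 = 6.4 kHz, appears at 2.2 kHz.
35.8 kHz mod fs = 10.2 kHz.
10.2 kHz > fs/2 = 6.4 kHz, folds to fs − 10.2 kHz = 2.6 kHz.
30 kHz mod fs = 4.4 kHz.
4.4 kHz ≤ fs/2 = 6.4 kHz, appears at 4.4 kHz.
Distinct values: {2.2 kHz, 2.4 kHz, 2.6 kHz, 4.4 kHz}.

2.2 kHz, 2.4 kHz, 2.6 kHz, 4.4 kHz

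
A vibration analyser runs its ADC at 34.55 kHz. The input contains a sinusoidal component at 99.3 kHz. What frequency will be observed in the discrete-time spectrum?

4.35 kHz

99.3 kHz mod fs = 30.2 kHz.
30.2 kHz > fs/2 = 17.275 kHz, folds to fs − 30.2 kHz = 4.35 kHz.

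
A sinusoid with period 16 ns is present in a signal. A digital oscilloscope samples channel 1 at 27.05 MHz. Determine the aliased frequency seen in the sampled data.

8.4 MHz

T = 16 ns → f = 1/T = 62.5 MHz.
62.5 MHz mod fs = 8.4 MHz.
8.4 MHz ≤ fs/2 = 13.525 MHz, appears at 8.4 MHz.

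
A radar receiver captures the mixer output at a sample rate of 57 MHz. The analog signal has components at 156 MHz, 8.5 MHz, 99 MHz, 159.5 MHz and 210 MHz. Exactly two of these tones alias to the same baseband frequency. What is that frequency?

fs/2 = 28.5 MHz.
156 MHz mod fs = 42 MHz.
42 MHz > fs/2 = 28.5 MHz, folds to fs − 42 MHz = 15 MHz.
8.5 MHz ≤ fs/2 = 28.5 MHz, passes unchanged.
99 MHz mod fs = 42 MHz.
42 MHz > fs/2 = 28.5 MHz, folds to fs − 42 MHz = 15 MHz.
159.5 MHz mod fs = 45.5 MHz.
45.5 MHz > fs/2 = 28.5 MHz, folds to fs − 45.5 MHz = 11.5 MHz.
210 MHz mod fs = 39 MHz.
39 MHz > fs/2 = 28.5 MHz, folds to fs − 39 MHz = 18 MHz.
99 MHz and 156 MHz both map to 15 MHz.

15 MHz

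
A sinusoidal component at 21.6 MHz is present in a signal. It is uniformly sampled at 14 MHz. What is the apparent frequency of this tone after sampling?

6.4 MHz

21.6 MHz mod fs = 7.6 MHz.
7.6 MHz > fs/2 = 7 MHz, folds to fs − 7.6 MHz = 6.4 MHz.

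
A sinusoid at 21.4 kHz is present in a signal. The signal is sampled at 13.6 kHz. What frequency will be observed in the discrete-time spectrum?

21.4 kHz mod fs = 7.8 kHz.
7.8 kHz > fs/2 = 6.8 kHz, folds to fs − 7.8 kHz = 5.8 kHz.

5.8 kHz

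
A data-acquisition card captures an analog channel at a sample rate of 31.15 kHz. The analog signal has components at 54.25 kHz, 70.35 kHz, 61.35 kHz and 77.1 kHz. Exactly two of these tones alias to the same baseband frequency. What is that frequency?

8.05 kHz

fs/2 = 15.575 kHz.
54.25 kHz mod fs = 23.1 kHz.
23.1 kHz > fs/2 = 15.575 kHz, folds to fs − 23.1 kHz = 8.05 kHz.
70.35 kHz mod fs = 8.05 kHz.
8.05 kHz ≤ fs/2 = 15.575 kHz, appears at 8.05 kHz.
61.35 kHz mod fs = 30.2 kHz.
30.2 kHz > fs/2 = 15.575 kHz, folds to fs − 30.2 kHz = 0.95 kHz.
77.1 kHz mod fs = 14.8 kHz.
14.8 kHz ≤ fs/2 = 15.575 kHz, appears at 14.8 kHz.
54.25 kHz and 70.35 kHz both map to 8.05 kHz.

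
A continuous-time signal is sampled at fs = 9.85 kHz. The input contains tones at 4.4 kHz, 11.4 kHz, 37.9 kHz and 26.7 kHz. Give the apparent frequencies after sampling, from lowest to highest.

fs/2 = 4.925 kHz.
4.4 kHz ≤ fs/2 = 4.925 kHz, passes unchanged.
11.4 kHz mod fs = 1.55 kHz.
1.55 kHz ≤ fs/2 = 4.925 kHz, appears at 1.55 kHz.
37.9 kHz mod fs = 8.35 kHz.
8.35 kHz > fs/2 = 4.925 kHz, folds to fs − 8.35 kHz = 1.5 kHz.
26.7 kHz mod fs = 7 kHz.
7 kHz > fs/2 = 4.925 kHz, folds to fs − 7 kHz = 2.85 kHz.
Distinct values: {1.5 kHz, 1.55 kHz, 2.85 kHz, 4.4 kHz}.

1.5 kHz, 1.55 kHz, 2.85 kHz, 4.4 kHz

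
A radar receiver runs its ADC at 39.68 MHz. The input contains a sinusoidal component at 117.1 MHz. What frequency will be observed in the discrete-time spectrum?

1.94 MHz

117.1 MHz mod fs = 37.74 MHz.
37.74 MHz > fs/2 = 19.84 MHz, folds to fs − 37.74 MHz = 1.94 MHz.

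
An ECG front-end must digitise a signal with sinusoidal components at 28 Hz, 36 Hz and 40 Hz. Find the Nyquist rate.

Highest-frequency component: 40 Hz.
Nyquist rate = 2 × 40 Hz = 80 Hz.

80 Hz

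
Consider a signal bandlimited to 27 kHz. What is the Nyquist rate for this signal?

54 kHz

Nyquist rate = 2 × 27 kHz = 54 kHz.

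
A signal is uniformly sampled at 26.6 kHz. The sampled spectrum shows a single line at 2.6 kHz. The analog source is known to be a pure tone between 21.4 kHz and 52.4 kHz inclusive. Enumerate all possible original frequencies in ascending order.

24 kHz, 29.2 kHz, 50.6 kHz

Frequencies that alias to 2.6 kHz are k·fs ± 2.6 kHz for integer k ≥ 0.
k=0: 2.6 kHz.
k=1: 24 kHz, 29.2 kHz.
k=2: 50.6 kHz, 55.8 kHz.
k=3: 77.2 kHz, 82.4 kHz.
Within [21.4 kHz, 52.4 kHz]: 24 kHz, 29.2 kHz, 50.6 kHz.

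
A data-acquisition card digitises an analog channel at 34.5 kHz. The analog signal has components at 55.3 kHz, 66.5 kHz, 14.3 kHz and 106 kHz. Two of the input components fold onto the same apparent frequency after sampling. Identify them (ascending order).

66.5 kHz, 106 kHz

fs/2 = 17.25 kHz.
55.3 kHz mod fs = 20.8 kHz.
20.8 kHz > fs/2 = 17.25 kHz, folds to fs − 20.8 kHz = 13.7 kHz.
66.5 kHz mod fs = 32 kHz.
32 kHz > fs/2 = 17.25 kHz, folds to fs − 32 kHz = 2.5 kHz.
14.3 kHz ≤ fs/2 = 17.25 kHz, passes unchanged.
106 kHz mod fs = 2.5 kHz.
2.5 kHz ≤ fs/2 = 17.25 kHz, appears at 2.5 kHz.
66.5 kHz and 106 kHz both map to 2.5 kHz.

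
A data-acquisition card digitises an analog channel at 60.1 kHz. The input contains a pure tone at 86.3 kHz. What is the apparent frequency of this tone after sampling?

86.3 kHz mod fs = 26.2 kHz.
26.2 kHz ≤ fs/2 = 30.05 kHz, appears at 26.2 kHz.

26.2 kHz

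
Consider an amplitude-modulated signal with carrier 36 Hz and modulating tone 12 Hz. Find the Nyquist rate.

AM sidebands sit at fc ± fm = 24 Hz and 48 Hz.
Highest-frequency component: 48 Hz.
Nyquist rate = 2 × 48 Hz = 96 Hz.

96 Hz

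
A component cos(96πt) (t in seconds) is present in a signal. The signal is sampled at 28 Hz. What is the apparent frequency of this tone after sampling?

8 Hz

ω = 96π rad/s → f = ω/(2π) = 48 Hz.
48 Hz mod fs = 20 Hz.
20 Hz > fs/2 = 14 Hz, folds to fs − 20 Hz = 8 Hz.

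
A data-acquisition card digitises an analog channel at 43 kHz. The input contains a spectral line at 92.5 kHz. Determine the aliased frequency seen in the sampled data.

92.5 kHz mod fs = 6.5 kHz.
6.5 kHz ≤ fs/2 = 21.5 kHz, appears at 6.5 kHz.

6.5 kHz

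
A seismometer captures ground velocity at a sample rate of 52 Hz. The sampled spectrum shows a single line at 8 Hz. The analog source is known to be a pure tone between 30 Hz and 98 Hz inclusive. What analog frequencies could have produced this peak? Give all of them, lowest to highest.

44 Hz, 60 Hz, 96 Hz

Frequencies that alias to 8 Hz are k·fs ± 8 Hz for integer k ≥ 0.
k=0: 8 Hz.
k=1: 44 Hz, 60 Hz.
k=2: 96 Hz, 112 Hz.
k=3: 148 Hz, 164 Hz.
Within [30 Hz, 98 Hz]: 44 Hz, 60 Hz, 96 Hz.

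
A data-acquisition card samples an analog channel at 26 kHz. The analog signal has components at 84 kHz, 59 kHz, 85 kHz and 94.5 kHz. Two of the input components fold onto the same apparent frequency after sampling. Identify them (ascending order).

fs/2 = 13 kHz.
84 kHz mod fs = 6 kHz.
6 kHz ≤ fs/2 = 13 kHz, appears at 6 kHz.
59 kHz mod fs = 7 kHz.
7 kHz ≤ fs/2 = 13 kHz, appears at 7 kHz.
85 kHz mod fs = 7 kHz.
7 kHz ≤ fs/2 = 13 kHz, appears at 7 kHz.
94.5 kHz mod fs = 16.5 kHz.
16.5 kHz > fs/2 = 13 kHz, folds to fs − 16.5 kHz = 9.5 kHz.
59 kHz and 85 kHz both map to 7 kHz.

59 kHz, 85 kHz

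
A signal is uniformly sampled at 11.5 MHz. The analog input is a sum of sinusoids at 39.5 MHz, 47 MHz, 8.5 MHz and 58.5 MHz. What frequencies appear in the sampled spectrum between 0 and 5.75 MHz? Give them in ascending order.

1 MHz, 3 MHz, 5 MHz

fs/2 = 5.75 MHz.
39.5 MHz mod fs = 5 MHz.
5 MHz ≤ fs/2 = 5.75 MHz, appears at 5 MHz.
47 MHz mod fs = 1 MHz.
1 MHz ≤ fs/2 = 5.75 MHz, appears at 1 MHz.
8.5 MHz > fs/2 = 5.75 MHz, folds to fs − 8.5 MHz = 3 MHz.
58.5 MHz mod fs = 1 MHz.
1 MHz ≤ fs/2 = 5.75 MHz, appears at 1 MHz.
Distinct values: {1 MHz, 3 MHz, 5 MHz}.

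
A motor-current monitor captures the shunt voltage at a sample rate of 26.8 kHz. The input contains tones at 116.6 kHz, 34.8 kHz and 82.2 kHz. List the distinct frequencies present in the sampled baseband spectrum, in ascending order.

fs/2 = 13.4 kHz.
116.6 kHz mod fs = 9.4 kHz.
9.4 kHz ≤ fs/2 = 13.4 kHz, appears at 9.4 kHz.
34.8 kHz mod fs = 8 kHz.
8 kHz ≤ fs/2 = 13.4 kHz, appears at 8 kHz.
82.2 kHz mod fs = 1.8 kHz.
1.8 kHz ≤ fs/2 = 13.4 kHz, appears at 1.8 kHz.
Distinct values: {1.8 kHz, 8 kHz, 9.4 kHz}.

1.8 kHz, 8 kHz, 9.4 kHz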